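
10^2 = 100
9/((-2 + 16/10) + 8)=45/38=1.18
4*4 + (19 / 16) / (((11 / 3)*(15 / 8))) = 1779 / 110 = 16.17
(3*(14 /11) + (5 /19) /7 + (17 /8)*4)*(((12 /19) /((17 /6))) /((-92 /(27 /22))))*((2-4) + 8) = -26355537 /119554897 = -0.22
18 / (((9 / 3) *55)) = 6 / 55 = 0.11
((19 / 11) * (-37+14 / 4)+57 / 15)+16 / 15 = -17489 / 330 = -53.00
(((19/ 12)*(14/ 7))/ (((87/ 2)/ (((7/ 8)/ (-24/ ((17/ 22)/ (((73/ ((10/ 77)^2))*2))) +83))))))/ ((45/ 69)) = -260015/ 715526779032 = -0.00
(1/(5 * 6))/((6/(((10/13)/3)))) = 1/702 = 0.00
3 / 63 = 1 / 21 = 0.05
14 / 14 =1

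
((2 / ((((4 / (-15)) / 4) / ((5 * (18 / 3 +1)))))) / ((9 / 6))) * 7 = -4900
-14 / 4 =-3.50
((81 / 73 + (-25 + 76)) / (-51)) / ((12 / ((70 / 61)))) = -22190 / 227103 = -0.10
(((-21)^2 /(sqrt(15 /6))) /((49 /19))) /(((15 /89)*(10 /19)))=1219.21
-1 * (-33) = 33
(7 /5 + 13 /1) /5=72 /25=2.88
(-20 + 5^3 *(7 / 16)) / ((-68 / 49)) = -27195 / 1088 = -25.00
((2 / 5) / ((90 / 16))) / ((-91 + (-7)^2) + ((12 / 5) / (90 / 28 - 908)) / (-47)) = -4762792 / 2813020245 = -0.00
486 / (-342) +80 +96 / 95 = 7561 / 95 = 79.59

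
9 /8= 1.12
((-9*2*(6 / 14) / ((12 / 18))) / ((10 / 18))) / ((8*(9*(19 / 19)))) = -81 / 280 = -0.29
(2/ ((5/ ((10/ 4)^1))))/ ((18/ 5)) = 0.28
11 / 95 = 0.12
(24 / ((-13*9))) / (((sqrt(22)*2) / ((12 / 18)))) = -4*sqrt(22) / 1287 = -0.01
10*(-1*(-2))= 20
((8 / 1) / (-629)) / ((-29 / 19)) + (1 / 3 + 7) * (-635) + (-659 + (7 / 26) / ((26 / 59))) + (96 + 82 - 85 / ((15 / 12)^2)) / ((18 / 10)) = -64692679967 / 12330916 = -5246.38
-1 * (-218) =218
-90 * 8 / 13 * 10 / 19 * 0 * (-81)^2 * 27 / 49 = 0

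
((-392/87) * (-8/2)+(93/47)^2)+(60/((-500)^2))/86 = 4532388701549/206596725000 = 21.94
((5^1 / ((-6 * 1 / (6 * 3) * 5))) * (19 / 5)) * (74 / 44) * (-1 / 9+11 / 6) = -21793 / 660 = -33.02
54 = 54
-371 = -371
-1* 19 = -19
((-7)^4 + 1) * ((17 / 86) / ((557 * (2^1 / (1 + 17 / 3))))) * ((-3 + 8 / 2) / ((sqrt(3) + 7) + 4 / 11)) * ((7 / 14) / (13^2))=0.00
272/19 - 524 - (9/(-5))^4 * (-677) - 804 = 5793.19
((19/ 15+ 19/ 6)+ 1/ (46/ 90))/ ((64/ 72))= 13227/ 1840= 7.19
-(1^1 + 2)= -3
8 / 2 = 4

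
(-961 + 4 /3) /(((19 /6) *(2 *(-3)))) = 50.51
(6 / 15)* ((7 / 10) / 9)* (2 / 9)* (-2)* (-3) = 28 / 675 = 0.04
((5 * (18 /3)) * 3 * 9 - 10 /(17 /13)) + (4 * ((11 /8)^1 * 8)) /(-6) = 40546 /51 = 795.02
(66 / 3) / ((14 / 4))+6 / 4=109 / 14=7.79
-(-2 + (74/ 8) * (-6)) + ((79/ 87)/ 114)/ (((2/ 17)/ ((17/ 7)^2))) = 56276057/ 971964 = 57.90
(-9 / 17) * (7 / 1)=-63 / 17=-3.71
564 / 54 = 94 / 9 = 10.44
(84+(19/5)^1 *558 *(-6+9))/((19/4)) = 128904/95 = 1356.88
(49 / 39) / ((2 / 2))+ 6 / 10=362 / 195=1.86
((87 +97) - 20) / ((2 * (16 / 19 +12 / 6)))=779 / 27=28.85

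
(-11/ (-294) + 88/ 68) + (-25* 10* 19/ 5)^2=4510701655/ 4998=902501.33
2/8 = 1/4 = 0.25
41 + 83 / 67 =2830 / 67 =42.24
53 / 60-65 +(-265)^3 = -1116581347 / 60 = -18609689.12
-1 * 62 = -62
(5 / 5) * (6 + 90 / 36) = 17 / 2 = 8.50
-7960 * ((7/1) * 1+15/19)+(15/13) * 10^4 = -12465040/247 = -50465.75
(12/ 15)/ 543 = 0.00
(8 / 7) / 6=4 / 21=0.19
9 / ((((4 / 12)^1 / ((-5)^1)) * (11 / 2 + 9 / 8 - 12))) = 1080 / 43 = 25.12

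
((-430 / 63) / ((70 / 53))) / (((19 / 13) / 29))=-859183 / 8379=-102.54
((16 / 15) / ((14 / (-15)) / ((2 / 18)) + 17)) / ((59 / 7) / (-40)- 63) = -4480 / 2283171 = -0.00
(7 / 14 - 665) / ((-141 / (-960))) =-212640 / 47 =-4524.26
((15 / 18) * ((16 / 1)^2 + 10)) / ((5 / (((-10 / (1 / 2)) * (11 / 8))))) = -1219.17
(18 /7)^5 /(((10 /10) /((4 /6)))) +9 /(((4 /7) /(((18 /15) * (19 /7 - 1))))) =9021294 /84035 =107.35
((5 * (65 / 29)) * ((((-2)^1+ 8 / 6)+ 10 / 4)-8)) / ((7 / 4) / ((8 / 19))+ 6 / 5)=-962000 / 74559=-12.90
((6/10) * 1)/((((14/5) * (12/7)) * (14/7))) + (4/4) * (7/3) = 115/48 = 2.40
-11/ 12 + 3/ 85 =-0.88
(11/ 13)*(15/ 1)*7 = 1155/ 13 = 88.85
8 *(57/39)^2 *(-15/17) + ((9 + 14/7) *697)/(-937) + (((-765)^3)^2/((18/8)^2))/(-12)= -8881729566858775305631/2692001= -3299303962687523.26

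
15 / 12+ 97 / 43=603 / 172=3.51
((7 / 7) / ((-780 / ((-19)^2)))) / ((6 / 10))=-0.77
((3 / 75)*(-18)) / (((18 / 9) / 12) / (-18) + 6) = -1944 / 16175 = -0.12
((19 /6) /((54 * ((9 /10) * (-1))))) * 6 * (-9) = 95 /27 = 3.52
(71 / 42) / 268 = 71 / 11256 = 0.01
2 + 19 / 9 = 37 / 9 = 4.11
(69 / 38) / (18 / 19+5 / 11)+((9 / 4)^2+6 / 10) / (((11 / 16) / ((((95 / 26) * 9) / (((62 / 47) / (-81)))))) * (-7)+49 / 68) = 9.13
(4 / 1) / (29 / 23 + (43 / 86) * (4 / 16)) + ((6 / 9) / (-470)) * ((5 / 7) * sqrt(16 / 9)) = 726092 / 251685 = 2.88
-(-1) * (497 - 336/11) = 5131/11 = 466.45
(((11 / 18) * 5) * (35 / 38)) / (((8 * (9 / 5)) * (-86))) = -9625 / 4235328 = -0.00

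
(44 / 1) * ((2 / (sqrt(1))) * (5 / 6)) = 220 / 3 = 73.33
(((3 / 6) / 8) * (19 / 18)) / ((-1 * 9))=-19 / 2592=-0.01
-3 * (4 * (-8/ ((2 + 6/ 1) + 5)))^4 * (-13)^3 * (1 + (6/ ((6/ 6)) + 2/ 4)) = 23592960/ 13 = 1814843.08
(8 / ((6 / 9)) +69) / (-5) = -81 / 5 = -16.20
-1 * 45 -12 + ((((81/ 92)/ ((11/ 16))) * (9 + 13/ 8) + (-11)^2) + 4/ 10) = 78.01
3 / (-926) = -3 / 926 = -0.00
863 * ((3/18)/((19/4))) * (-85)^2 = 12470350/57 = 218778.07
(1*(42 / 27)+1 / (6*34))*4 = 6.24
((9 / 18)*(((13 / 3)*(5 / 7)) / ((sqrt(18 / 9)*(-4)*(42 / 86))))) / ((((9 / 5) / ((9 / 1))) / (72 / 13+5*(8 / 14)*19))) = -1463075*sqrt(2) / 12348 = -167.57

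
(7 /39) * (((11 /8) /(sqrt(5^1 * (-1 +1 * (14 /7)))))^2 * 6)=0.41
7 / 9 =0.78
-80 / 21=-3.81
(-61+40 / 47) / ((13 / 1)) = -2827 / 611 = -4.63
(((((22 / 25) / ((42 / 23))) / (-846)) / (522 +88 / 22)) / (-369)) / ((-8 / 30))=-253 / 22988493360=-0.00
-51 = -51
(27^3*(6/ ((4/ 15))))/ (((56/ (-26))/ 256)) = -368465760/ 7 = -52637965.71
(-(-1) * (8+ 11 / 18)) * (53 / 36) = 8215 / 648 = 12.68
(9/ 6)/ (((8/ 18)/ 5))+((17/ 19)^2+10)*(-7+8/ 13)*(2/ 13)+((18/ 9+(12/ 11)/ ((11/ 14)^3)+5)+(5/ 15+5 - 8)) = 275441512013/ 21437586456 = 12.85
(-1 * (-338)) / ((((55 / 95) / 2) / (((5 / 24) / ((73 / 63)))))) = 337155 / 1606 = 209.93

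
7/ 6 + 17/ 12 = 2.58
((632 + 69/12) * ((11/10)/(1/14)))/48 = 196427/960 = 204.61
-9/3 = -3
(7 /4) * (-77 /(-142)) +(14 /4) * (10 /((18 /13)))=134071 /5112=26.23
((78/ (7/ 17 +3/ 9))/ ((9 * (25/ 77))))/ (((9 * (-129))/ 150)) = -34034/ 7353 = -4.63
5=5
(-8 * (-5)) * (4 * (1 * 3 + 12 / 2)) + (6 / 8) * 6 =2889 / 2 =1444.50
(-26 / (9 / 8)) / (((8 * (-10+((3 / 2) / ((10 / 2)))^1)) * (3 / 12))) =1040 / 873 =1.19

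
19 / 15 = 1.27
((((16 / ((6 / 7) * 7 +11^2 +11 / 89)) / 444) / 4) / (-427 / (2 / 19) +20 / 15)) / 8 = -89 / 40741578232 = -0.00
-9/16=-0.56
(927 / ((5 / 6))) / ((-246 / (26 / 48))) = -4017 / 1640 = -2.45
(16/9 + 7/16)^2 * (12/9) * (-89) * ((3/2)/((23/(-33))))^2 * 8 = -1095864209/50784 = -21578.93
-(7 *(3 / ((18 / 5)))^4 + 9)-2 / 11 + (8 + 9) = 63331 / 14256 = 4.44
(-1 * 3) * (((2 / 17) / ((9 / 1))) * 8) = -16 / 51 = -0.31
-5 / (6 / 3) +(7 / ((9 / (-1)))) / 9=-419 / 162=-2.59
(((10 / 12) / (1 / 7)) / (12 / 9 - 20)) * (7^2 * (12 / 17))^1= -735 / 68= -10.81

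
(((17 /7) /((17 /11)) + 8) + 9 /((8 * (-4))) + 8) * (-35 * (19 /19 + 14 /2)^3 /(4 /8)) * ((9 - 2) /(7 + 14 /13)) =-537056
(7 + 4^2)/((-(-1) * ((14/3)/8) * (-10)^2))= 69/175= 0.39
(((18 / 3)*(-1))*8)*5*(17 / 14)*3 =-6120 / 7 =-874.29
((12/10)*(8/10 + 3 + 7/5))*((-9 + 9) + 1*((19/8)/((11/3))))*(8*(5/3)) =2964/55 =53.89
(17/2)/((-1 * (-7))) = 1.21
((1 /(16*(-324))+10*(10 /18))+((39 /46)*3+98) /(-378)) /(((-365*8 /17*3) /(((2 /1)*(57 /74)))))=-1425928397 /90172776960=-0.02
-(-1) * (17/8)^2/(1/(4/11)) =289/176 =1.64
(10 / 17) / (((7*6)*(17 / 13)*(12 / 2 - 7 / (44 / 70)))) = -1430 / 685797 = -0.00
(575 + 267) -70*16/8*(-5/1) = 1542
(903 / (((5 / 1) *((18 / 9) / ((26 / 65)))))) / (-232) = -903 / 5800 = -0.16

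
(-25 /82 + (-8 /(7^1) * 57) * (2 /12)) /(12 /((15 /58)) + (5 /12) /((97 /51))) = -6214790 /25956567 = -0.24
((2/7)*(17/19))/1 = 34/133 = 0.26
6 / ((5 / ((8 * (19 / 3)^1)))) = 60.80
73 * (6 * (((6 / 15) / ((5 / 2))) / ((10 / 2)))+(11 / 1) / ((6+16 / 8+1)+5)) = 71.37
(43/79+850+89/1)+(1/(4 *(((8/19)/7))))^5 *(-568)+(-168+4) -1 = -233166353896381/331350016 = -703685.96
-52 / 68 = -13 / 17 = -0.76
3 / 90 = 1 / 30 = 0.03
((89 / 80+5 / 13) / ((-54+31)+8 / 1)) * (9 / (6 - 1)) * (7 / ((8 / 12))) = -98091 / 52000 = -1.89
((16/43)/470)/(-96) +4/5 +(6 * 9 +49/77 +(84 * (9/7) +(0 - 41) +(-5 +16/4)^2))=123.44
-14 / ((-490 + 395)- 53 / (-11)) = 77 / 496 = 0.16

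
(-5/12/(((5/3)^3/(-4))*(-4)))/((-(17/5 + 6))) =0.01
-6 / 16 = -3 / 8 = -0.38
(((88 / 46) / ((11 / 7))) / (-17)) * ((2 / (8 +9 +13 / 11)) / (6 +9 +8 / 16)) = -154 / 303025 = -0.00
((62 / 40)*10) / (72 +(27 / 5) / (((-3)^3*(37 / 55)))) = 1147 / 5306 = 0.22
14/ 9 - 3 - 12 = -121/ 9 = -13.44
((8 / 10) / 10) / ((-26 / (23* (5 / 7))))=-23 / 455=-0.05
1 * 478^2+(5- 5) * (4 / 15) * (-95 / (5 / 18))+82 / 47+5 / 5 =228486.74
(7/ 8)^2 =49/ 64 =0.77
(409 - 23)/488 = 193/244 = 0.79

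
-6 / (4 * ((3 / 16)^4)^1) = -32768 / 27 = -1213.63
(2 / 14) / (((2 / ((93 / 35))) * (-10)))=-93 / 4900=-0.02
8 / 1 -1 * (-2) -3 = 7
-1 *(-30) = 30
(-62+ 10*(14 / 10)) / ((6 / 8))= -64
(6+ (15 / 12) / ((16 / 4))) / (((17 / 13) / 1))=1313 / 272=4.83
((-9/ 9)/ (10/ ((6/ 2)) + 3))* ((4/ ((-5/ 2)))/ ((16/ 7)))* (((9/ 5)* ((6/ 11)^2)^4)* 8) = 1269789696/ 101820468475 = 0.01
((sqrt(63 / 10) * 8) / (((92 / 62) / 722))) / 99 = 44764 * sqrt(70) / 3795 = 98.69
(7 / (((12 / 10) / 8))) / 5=28 / 3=9.33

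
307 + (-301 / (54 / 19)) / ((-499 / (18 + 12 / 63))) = 12564680 / 40419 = 310.86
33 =33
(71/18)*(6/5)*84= 397.60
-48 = -48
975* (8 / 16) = 975 / 2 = 487.50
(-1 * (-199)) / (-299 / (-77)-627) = -15323 / 47980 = -0.32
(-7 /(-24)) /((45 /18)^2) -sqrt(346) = 7 /150 -sqrt(346) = -18.55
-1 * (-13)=13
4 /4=1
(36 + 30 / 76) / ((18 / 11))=5071 / 228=22.24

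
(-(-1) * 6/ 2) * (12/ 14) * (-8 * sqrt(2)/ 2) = -72 * sqrt(2)/ 7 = -14.55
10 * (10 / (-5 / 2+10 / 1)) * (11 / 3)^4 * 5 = 2928200 / 243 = 12050.21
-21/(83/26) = -546/83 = -6.58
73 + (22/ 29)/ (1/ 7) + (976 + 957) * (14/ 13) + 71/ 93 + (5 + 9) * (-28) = 62014708/ 35061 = 1768.77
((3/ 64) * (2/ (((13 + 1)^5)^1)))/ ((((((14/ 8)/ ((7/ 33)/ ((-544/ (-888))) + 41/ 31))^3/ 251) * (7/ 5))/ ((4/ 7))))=218170925003296845/ 14087381197951467949312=0.00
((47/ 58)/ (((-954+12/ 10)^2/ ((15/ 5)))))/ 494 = 1175/ 216759027264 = 0.00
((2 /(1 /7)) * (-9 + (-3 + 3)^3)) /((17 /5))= -630 /17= -37.06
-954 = -954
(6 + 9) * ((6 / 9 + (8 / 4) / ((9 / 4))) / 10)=7 / 3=2.33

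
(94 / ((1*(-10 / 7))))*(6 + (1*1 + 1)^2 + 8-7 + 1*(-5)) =-1974 / 5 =-394.80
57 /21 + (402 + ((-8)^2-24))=3113 /7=444.71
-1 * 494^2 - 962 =-244998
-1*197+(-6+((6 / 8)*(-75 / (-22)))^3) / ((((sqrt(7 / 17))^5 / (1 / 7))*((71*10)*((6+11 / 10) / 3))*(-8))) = -197 - 6330654531*sqrt(119) / 65985249161216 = -197.00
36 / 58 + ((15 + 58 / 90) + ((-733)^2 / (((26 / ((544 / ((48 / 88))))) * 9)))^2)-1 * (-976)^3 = 93696652939768180954 / 17864145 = 5244955912514.60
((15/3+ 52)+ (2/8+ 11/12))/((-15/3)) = -349/30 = -11.63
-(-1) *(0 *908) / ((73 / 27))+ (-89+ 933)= 844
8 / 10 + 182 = 914 / 5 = 182.80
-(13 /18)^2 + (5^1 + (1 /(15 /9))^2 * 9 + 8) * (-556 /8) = -9146533 /8100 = -1129.20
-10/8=-5/4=-1.25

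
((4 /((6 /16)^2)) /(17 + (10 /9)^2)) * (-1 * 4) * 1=-9216 /1477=-6.24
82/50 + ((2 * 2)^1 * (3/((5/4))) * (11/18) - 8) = -37/75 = -0.49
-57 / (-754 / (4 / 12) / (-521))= -9899 / 754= -13.13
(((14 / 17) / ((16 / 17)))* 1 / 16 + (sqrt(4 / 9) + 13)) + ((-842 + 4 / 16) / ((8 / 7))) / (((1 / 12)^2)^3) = -844519877483 / 384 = -2199270514.28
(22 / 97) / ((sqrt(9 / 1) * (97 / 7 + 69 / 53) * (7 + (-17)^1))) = -4081 / 8182920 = -0.00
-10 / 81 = -0.12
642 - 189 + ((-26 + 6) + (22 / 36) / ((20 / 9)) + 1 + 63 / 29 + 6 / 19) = 9626261 / 22040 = 436.76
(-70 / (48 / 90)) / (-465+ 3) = 25 / 88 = 0.28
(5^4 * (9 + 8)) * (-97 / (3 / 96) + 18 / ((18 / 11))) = -32863125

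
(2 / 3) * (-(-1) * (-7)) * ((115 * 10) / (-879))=16100 / 2637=6.11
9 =9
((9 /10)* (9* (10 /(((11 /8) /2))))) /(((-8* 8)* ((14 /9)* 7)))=-729 /4312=-0.17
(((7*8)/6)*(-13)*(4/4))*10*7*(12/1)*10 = -1019200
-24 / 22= -12 / 11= -1.09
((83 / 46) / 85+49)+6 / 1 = 215133 / 3910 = 55.02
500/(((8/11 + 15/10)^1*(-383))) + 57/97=2719/1820399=0.00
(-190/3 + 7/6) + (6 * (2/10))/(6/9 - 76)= -210799/3390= -62.18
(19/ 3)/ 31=19/ 93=0.20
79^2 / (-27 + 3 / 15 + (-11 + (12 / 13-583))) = -405665 / 40292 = -10.07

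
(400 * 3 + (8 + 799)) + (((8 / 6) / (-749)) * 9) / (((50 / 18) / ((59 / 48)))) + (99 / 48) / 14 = 2007.14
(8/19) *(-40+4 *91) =2592/19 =136.42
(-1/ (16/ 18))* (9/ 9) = -9/ 8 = -1.12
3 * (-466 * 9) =-12582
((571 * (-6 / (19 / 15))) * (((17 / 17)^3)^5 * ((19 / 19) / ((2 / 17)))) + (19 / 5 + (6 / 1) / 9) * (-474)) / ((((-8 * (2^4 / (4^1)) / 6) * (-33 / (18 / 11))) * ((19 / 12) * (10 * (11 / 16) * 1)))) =-257602572 / 12012275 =-21.44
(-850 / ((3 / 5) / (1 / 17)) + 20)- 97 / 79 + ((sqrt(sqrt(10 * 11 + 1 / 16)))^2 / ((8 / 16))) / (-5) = -15301 / 237- sqrt(1761) / 10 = -68.76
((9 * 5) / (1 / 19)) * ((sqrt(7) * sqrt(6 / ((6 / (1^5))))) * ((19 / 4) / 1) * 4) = 16245 * sqrt(7) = 42980.23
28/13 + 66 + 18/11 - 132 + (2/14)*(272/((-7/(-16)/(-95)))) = -8499.76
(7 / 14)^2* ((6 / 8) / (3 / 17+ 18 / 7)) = 119 / 1744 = 0.07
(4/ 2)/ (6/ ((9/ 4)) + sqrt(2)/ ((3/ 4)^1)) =0.44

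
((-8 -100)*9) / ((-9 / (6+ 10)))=1728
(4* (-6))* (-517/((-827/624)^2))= 4831377408/683929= 7064.15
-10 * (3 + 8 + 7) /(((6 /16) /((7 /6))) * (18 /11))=-3080 /9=-342.22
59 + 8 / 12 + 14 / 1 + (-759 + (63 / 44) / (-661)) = -59796893 / 87252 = -685.34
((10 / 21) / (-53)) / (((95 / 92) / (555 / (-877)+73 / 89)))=-2691184 / 1650586791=-0.00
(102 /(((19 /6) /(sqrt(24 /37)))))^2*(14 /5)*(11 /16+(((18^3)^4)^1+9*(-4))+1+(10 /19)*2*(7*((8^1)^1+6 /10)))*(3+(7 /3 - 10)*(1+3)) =-76528397888606927622815568 /1268915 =-60310105790070199834.36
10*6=60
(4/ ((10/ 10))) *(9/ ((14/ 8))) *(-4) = -576/ 7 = -82.29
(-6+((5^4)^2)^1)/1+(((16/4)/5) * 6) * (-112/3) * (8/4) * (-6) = 1963847/5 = 392769.40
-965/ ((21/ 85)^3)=-592630625/ 9261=-63992.08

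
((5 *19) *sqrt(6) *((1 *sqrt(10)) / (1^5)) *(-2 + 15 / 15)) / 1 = -735.87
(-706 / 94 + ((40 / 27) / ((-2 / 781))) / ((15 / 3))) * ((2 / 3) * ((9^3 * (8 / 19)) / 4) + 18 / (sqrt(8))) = -5628924 / 893 -156359 * sqrt(2) / 282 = -7087.52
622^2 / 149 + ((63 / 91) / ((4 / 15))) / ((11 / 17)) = 221639603 / 85228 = 2600.55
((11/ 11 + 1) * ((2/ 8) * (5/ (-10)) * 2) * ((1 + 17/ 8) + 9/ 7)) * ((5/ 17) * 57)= -70395/ 1904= -36.97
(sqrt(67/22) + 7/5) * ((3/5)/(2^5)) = 0.06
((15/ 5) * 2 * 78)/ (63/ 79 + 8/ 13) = 480636/ 1451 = 331.24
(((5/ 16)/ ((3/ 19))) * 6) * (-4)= -47.50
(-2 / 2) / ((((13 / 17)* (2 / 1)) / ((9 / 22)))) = -153 / 572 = -0.27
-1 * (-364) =364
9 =9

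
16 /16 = 1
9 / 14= 0.64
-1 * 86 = -86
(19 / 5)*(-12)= -228 / 5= -45.60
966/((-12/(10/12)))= -805/12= -67.08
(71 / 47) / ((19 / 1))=0.08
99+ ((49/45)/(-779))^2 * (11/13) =1581533869586/15975089325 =99.00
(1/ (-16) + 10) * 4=39.75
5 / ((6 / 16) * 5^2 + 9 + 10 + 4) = 40 / 259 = 0.15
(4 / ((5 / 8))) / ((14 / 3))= 48 / 35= 1.37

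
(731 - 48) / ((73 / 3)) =2049 / 73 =28.07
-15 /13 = -1.15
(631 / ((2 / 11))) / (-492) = -6941 / 984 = -7.05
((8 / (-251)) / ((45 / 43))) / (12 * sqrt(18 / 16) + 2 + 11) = -4472 / 79065 + 344 * sqrt(2) / 8785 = -0.00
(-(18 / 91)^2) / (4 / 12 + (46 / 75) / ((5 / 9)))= -121500 / 4463459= -0.03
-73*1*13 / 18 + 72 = 347 / 18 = 19.28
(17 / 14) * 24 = 204 / 7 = 29.14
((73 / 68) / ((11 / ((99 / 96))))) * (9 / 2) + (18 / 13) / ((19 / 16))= 1740213 / 1074944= 1.62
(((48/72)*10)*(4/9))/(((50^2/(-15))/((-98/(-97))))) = -0.02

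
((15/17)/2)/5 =3/34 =0.09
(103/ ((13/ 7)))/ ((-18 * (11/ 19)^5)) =-1785267379/ 37685934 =-47.37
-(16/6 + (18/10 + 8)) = -187/15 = -12.47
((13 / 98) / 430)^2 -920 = -1633717231831 / 1775779600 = -920.00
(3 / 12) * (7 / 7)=0.25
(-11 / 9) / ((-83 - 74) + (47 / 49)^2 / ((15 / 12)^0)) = 2401 / 306612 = 0.01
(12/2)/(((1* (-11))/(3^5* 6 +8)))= -8796/11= -799.64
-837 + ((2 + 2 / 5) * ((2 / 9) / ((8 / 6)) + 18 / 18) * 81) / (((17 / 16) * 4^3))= -141723 / 170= -833.66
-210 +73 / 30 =-6227 / 30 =-207.57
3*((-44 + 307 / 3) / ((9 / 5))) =875 / 9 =97.22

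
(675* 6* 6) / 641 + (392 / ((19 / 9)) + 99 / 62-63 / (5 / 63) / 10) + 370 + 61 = 5444355697 / 9438725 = 576.81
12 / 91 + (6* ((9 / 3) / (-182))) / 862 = 795 / 6034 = 0.13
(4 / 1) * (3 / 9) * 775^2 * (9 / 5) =1441500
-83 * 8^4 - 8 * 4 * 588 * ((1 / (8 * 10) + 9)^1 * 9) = -1866180.80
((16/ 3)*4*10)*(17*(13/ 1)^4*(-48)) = -4971898880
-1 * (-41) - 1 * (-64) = 105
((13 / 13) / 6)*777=129.50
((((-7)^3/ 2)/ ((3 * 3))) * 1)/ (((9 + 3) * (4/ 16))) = -343/ 54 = -6.35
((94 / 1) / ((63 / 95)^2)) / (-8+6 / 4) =-1696700 / 51597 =-32.88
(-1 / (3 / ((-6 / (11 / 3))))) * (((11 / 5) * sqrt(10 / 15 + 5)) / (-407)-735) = -4410 / 11-2 * sqrt(51) / 2035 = -400.92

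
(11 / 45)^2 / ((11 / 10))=22 / 405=0.05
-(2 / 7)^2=-4 / 49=-0.08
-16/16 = -1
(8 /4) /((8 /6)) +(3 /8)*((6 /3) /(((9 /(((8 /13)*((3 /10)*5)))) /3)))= 45 /26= 1.73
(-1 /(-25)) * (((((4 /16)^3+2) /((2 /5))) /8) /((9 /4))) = 43 /3840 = 0.01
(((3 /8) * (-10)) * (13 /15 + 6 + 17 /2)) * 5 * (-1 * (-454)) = -523235 /4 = -130808.75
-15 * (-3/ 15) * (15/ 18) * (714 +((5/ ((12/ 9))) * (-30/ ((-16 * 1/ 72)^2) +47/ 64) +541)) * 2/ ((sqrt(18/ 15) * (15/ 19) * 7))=-4963085 * sqrt(30)/ 32256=-842.76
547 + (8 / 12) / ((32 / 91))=26347 / 48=548.90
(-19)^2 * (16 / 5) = 5776 / 5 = 1155.20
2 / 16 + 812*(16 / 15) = 103951 / 120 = 866.26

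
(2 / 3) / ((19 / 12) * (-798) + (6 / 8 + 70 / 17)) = -136 / 256761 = -0.00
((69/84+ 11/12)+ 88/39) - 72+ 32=-6553/182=-36.01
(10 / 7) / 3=10 / 21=0.48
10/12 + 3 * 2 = 41/6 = 6.83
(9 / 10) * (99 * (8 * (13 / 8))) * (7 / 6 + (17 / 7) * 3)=274131 / 28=9790.39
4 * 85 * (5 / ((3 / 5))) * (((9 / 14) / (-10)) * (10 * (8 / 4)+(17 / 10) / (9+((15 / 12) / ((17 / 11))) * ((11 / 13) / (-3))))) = -598954710 / 162841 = -3678.16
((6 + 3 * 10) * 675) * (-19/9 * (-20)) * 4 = 4104000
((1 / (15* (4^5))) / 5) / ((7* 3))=1 / 1612800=0.00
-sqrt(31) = -5.57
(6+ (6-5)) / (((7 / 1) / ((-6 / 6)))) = -1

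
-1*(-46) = 46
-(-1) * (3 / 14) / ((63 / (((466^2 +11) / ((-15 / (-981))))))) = 23671203 / 490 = 48308.58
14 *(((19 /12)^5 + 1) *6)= 19074517 /20736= 919.87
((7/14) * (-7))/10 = -7/20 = -0.35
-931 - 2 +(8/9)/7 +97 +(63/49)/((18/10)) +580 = -16075/63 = -255.16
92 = 92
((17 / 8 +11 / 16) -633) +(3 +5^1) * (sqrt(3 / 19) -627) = -90339 / 16 +8 * sqrt(57) / 19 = -5643.01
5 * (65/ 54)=325/ 54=6.02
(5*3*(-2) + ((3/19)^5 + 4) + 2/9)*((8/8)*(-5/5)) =574452781/22284891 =25.78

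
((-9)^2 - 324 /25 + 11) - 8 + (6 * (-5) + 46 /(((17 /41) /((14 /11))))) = 851962 /4675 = 182.24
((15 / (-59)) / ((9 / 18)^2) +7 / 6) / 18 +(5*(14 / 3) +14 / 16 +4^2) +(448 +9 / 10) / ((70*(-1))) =75389221 / 2230200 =33.80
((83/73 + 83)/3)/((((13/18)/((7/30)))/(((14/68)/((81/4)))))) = 601916/6533865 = 0.09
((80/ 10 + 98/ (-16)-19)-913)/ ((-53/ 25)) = 438.74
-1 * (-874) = 874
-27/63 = -3/7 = -0.43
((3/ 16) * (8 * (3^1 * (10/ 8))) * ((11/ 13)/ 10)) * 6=297/ 104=2.86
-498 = -498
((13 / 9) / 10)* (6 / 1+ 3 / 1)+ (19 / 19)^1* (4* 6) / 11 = 383 / 110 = 3.48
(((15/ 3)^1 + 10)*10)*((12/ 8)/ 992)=225/ 992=0.23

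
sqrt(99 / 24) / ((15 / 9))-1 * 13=-13+ 3 * sqrt(66) / 20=-11.78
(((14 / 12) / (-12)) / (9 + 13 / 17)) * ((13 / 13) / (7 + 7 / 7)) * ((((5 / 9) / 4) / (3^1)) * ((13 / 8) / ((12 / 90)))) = -38675 / 55074816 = -0.00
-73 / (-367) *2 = 146 / 367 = 0.40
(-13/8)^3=-2197/512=-4.29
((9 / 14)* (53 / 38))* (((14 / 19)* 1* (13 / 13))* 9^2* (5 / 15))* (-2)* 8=-103032 / 361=-285.41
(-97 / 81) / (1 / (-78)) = 93.41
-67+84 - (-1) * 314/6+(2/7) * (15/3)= 1486/21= 70.76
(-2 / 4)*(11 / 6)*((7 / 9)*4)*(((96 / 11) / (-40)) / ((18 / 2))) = 0.07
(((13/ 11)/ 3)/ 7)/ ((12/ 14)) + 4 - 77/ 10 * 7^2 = -184751/ 495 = -373.23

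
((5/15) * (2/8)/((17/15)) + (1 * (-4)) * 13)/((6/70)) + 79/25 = -1024503/1700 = -602.65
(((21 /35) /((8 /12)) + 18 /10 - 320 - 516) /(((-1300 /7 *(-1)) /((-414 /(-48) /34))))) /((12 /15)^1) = -309603 /217600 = -1.42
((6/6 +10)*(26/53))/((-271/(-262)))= 74932/14363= 5.22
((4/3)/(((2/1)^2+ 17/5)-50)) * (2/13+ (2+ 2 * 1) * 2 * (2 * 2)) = -1.01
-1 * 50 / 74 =-25 / 37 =-0.68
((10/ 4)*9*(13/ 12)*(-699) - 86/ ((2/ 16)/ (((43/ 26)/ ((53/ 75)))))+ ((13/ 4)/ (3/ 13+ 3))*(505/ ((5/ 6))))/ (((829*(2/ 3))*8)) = -2088012999/ 511778176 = -4.08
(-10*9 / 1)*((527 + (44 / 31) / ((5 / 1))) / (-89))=1471122 / 2759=533.21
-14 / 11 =-1.27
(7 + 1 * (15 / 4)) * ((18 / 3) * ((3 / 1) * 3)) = 1161 / 2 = 580.50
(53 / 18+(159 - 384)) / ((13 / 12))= -7994 / 39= -204.97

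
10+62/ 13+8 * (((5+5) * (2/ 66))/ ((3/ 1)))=20048/ 1287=15.58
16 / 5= 3.20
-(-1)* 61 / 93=61 / 93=0.66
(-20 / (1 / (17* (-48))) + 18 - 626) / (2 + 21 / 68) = 1068416 / 157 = 6805.20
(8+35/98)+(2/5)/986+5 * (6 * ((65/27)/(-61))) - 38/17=93560671/18945990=4.94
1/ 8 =0.12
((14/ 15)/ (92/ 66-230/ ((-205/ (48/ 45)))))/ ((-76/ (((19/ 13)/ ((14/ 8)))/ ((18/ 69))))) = -451/ 29718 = -0.02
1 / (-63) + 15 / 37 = 0.39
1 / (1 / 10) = 10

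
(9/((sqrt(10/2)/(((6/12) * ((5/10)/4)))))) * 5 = 1.26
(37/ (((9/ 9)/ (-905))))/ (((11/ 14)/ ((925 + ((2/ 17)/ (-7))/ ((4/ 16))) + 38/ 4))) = -7446896575/ 187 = -39822976.34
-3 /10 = -0.30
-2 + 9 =7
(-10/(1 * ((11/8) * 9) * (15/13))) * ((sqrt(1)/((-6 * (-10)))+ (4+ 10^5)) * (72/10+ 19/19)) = -12792513812/22275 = -574299.16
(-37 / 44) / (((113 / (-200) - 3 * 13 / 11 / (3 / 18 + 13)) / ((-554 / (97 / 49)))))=-3967387900 / 14064709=-282.08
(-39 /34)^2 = 1521 /1156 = 1.32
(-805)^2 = 648025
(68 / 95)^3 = 314432 / 857375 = 0.37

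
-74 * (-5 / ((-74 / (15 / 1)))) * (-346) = 25950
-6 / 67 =-0.09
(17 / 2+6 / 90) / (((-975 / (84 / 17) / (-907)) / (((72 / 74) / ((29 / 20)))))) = 156642528 / 5928325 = 26.42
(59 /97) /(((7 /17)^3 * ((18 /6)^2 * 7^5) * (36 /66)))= 3188537 /30196027638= 0.00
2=2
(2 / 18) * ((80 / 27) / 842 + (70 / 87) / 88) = 183655 / 130538628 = 0.00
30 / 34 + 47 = 814 / 17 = 47.88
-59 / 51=-1.16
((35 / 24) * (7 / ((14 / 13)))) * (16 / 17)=455 / 51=8.92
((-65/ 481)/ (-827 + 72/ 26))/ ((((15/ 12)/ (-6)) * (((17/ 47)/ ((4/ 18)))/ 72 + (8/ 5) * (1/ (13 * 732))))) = -558170496/ 16153083229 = -0.03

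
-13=-13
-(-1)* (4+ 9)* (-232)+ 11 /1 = -3005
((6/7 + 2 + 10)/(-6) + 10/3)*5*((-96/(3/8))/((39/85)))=-2720000/819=-3321.12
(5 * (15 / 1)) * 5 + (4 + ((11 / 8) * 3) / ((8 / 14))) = 386.22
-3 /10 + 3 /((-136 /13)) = -399 /680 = -0.59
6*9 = 54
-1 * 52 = -52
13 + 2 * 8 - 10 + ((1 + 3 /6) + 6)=53 /2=26.50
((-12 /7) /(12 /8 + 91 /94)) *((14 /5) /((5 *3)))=-94 /725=-0.13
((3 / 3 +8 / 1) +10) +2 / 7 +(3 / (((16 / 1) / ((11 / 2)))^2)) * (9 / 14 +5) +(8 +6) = 35.29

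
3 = 3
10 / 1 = 10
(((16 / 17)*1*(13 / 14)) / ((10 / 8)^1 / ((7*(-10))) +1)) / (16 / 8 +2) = 0.22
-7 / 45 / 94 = -7 / 4230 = -0.00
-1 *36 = -36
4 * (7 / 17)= 28 / 17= 1.65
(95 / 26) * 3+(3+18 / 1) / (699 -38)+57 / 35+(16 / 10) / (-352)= 166967963 / 13233220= 12.62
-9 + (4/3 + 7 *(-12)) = -275/3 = -91.67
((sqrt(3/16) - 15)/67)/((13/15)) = -225/871 + 15 *sqrt(3)/3484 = -0.25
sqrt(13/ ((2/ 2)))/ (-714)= -sqrt(13)/ 714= -0.01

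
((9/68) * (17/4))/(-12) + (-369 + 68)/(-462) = 1277/2112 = 0.60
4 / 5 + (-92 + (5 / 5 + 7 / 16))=-7181 / 80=-89.76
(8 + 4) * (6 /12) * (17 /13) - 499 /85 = 2183 /1105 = 1.98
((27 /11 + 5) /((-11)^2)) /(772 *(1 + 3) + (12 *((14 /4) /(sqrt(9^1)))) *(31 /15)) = 0.00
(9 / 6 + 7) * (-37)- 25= -679 / 2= -339.50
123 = 123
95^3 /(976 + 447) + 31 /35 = 30052238 /49805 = 603.40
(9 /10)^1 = 9 /10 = 0.90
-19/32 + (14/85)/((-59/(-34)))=-4709/9440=-0.50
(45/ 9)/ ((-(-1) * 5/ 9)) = 9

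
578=578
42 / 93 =14 / 31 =0.45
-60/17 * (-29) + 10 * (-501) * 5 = -424110/17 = -24947.65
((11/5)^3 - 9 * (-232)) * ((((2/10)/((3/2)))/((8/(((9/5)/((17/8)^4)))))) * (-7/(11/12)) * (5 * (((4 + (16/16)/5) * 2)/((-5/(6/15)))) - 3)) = 10763344392192/71775859375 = 149.96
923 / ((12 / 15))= 4615 / 4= 1153.75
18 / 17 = 1.06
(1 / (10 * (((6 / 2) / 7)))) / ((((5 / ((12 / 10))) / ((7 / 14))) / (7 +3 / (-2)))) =77 / 500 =0.15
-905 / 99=-9.14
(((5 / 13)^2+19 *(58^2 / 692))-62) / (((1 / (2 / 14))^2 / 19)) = 11.83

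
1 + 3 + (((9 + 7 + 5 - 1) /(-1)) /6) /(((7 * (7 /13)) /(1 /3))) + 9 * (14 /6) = 10895 /441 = 24.71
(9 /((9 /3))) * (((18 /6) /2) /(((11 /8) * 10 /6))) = 108 /55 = 1.96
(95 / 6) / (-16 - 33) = -95 / 294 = -0.32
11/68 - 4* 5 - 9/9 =-1417/68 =-20.84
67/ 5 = 13.40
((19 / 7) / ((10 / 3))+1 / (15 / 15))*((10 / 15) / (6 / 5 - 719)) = -127 / 75369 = -0.00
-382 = -382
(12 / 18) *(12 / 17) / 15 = 8 / 255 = 0.03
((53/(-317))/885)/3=-53/841635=-0.00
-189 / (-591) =63 / 197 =0.32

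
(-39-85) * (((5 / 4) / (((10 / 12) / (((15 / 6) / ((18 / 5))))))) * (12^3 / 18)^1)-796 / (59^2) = -43165196 / 3481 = -12400.23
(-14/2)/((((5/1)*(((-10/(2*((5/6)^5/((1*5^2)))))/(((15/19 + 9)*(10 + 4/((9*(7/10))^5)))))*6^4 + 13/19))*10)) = 20459903933945/601655347063595918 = 0.00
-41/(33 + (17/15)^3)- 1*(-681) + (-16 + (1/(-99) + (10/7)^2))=375609499483/564113088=665.84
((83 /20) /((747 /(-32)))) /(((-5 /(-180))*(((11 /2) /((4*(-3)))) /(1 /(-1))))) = -768 /55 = -13.96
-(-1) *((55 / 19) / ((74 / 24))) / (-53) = -0.02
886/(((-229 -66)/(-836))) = 740696/295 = 2510.83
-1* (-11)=11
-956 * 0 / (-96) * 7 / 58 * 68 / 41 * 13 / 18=0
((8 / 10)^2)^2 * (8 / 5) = 0.66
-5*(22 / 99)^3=-40 / 729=-0.05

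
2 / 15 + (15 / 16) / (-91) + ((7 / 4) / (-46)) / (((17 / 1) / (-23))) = 64789 / 371280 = 0.17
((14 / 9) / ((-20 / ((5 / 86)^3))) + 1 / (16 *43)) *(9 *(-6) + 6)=-16466 / 238521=-0.07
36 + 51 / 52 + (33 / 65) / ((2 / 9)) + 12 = 13329 / 260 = 51.27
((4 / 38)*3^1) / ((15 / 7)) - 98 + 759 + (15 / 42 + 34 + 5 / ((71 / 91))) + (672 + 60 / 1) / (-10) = 11873873 / 18886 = 628.71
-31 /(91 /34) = -1054 /91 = -11.58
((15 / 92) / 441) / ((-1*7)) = -0.00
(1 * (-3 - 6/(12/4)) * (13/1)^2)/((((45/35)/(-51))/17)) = 1709435/3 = 569811.67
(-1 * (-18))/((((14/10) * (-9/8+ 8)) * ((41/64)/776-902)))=-7151616/3449360299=-0.00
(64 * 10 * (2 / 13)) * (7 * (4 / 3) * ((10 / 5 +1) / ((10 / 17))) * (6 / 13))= 365568 / 169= 2163.12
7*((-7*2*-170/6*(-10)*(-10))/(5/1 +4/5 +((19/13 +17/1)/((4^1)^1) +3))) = 6768125/327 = 20697.63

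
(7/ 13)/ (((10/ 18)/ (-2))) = -1.94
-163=-163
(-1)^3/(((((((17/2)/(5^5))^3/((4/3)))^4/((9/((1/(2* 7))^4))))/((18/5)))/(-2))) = 27951318770647048950195312500000000000000000000000000/582622237229761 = 47975029074669970578157090000000000000.00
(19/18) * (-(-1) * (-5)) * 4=-190/9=-21.11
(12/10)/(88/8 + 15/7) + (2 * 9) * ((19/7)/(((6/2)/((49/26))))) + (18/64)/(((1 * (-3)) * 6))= 2943881/95680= 30.77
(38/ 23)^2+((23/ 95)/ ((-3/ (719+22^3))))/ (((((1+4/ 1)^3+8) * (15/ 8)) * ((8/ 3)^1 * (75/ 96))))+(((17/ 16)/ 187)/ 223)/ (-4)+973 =127750128400633953/ 131165147960000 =973.96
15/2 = 7.50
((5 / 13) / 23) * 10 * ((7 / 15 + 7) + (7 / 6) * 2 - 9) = 40 / 299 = 0.13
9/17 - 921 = -15648/17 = -920.47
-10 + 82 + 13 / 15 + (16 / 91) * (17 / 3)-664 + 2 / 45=-2416429 / 4095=-590.09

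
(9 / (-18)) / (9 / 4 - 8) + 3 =71 / 23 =3.09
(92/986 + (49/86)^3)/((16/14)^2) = 4275717117/20068838912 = 0.21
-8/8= -1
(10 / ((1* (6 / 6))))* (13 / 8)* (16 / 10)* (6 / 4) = 39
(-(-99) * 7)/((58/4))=1386/29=47.79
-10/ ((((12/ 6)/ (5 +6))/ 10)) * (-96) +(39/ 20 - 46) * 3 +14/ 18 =9480353/ 180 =52668.63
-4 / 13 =-0.31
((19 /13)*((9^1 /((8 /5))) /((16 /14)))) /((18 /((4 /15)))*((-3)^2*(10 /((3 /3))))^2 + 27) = 95 /7220928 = 0.00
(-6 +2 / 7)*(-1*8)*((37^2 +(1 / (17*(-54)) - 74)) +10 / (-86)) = 8178271520 / 138159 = 59194.63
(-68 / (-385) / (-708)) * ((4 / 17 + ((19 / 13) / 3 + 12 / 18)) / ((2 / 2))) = -307 / 885885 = -0.00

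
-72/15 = -24/5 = -4.80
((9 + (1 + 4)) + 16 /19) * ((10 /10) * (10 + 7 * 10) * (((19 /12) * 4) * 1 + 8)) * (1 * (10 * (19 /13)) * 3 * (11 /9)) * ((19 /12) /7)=168955600 /819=206294.99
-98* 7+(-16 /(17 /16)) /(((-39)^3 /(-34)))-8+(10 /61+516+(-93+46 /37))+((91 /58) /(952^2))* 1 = -271051276666127429 /1005377659348608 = -269.60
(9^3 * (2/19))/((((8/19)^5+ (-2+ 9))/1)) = 63336006/5788487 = 10.94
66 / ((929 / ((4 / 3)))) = 88 / 929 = 0.09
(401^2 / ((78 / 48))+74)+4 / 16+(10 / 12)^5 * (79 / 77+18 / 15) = 770824271309 / 7783776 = 99029.61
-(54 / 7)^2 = -2916 / 49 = -59.51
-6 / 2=-3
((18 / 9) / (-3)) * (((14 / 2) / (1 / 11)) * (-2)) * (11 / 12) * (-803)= -680141 / 9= -75571.22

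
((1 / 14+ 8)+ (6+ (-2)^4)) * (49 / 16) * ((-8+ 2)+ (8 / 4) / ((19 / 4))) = -156191 / 304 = -513.79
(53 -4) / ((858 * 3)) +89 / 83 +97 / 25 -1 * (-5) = 53257349 / 5341050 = 9.97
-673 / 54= -12.46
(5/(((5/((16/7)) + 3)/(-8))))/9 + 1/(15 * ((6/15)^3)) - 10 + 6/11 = -609349/65736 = -9.27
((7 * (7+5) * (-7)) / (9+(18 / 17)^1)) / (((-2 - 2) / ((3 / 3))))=833 / 57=14.61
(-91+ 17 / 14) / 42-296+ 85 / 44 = -159655 / 539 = -296.21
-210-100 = -310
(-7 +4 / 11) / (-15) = 73 / 165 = 0.44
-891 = -891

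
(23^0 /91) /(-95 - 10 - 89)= -1 /17654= -0.00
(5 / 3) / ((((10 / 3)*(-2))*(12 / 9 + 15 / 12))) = -3 / 31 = -0.10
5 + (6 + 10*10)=111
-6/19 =-0.32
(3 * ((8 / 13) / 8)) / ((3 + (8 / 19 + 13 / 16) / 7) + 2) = 6384 / 143195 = 0.04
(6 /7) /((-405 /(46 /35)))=-92 /33075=-0.00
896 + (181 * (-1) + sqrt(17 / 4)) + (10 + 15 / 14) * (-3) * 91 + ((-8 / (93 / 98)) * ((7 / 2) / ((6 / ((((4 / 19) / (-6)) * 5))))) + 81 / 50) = -916417241 / 397575 + sqrt(17) / 2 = -2302.96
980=980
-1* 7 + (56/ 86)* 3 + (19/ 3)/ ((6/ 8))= 1315/ 387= 3.40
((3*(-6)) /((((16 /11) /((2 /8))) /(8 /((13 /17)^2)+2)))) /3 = -43725 /2704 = -16.17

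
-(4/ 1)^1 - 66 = -70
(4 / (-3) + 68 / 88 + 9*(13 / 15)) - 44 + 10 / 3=-3677 / 110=-33.43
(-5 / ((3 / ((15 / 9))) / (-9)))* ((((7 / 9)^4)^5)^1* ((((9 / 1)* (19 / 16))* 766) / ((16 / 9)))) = 14516208046193063281925 / 19212113318015887488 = 755.58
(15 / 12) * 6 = 15 / 2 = 7.50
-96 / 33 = -32 / 11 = -2.91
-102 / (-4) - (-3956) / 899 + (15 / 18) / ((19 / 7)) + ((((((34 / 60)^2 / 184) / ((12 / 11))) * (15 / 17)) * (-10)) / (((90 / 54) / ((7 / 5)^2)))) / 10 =949339375599 / 31429040000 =30.21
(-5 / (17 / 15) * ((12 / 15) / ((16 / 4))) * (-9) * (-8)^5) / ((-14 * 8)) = 276480 / 119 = 2323.36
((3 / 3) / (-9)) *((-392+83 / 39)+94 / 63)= 318083 / 7371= 43.15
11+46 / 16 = 111 / 8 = 13.88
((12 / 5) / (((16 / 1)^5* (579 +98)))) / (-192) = -1 / 56790876160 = -0.00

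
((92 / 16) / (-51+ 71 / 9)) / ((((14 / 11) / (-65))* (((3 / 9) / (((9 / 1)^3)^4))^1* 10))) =25080590128122243 / 43456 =577149073272.33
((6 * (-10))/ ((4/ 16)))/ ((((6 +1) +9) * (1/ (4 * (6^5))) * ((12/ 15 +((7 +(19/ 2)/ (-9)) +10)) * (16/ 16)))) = -41990400/ 1507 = -27863.57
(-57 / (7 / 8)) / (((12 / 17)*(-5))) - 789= -26969 / 35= -770.54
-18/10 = -1.80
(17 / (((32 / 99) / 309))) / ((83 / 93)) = 48364371 / 2656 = 18209.48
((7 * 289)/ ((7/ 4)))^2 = 1336336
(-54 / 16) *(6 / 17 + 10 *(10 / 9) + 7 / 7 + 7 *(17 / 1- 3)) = -50703 / 136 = -372.82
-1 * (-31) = 31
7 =7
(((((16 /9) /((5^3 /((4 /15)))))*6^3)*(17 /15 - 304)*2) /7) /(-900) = 0.08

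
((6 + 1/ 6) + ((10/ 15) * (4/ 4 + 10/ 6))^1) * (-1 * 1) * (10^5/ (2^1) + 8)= -397285.78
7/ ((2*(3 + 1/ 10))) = 1.13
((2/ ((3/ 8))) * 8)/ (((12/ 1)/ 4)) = 14.22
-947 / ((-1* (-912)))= -947 / 912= -1.04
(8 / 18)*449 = 1796 / 9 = 199.56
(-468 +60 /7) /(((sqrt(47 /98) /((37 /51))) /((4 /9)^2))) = -634624 * sqrt(94) /64719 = -95.07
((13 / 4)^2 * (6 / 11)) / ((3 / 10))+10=1285 / 44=29.20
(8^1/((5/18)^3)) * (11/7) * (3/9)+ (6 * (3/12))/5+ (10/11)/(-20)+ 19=2067117/9625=214.77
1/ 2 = 0.50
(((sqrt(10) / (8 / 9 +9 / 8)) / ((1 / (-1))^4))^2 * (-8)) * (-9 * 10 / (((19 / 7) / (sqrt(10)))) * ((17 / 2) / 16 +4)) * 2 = 3265920 * sqrt(10) / 551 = 18743.64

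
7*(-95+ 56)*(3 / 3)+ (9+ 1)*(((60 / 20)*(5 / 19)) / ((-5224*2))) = -273.00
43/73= 0.59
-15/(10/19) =-57/2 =-28.50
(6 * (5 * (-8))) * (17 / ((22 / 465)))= -948600 / 11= -86236.36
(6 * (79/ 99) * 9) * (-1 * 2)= -948/ 11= -86.18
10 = 10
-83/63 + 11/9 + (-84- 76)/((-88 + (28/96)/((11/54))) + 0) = 140222/79989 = 1.75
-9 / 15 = -3 / 5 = -0.60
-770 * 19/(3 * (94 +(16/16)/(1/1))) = -154/3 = -51.33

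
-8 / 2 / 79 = -4 / 79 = -0.05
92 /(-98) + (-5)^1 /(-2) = 153 /98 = 1.56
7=7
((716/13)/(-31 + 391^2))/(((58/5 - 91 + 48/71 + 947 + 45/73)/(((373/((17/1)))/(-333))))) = -692106722/25329067964867745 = -0.00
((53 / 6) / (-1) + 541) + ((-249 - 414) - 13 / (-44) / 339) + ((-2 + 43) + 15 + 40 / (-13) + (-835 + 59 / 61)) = -3595601947 / 3942796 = -911.94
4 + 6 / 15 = 22 / 5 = 4.40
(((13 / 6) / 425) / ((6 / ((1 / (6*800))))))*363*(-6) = -1573 / 4080000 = -0.00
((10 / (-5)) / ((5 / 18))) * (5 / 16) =-9 / 4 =-2.25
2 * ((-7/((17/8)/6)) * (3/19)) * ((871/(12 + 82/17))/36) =-8.98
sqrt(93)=9.64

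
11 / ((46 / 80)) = 440 / 23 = 19.13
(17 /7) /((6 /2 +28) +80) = 17 /777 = 0.02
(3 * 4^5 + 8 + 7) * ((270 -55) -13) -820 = 622754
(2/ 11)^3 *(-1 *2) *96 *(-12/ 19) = 0.73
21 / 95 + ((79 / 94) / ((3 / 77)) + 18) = 1066027 / 26790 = 39.79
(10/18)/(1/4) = 20/9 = 2.22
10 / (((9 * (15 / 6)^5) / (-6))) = -128 / 1875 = -0.07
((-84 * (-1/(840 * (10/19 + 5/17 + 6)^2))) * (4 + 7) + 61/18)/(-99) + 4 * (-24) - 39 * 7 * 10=-61101821543128/21621046095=-2826.03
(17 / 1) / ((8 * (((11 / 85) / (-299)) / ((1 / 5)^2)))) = -86411 / 440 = -196.39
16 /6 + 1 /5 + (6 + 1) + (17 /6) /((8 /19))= 3983 /240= 16.60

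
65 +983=1048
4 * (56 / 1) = 224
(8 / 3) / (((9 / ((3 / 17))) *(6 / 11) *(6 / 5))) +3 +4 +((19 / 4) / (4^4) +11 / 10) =57800959 / 7050240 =8.20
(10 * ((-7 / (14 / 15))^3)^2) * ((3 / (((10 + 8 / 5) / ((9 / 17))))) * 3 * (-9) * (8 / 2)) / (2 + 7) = -23066015625 / 7888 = -2924190.62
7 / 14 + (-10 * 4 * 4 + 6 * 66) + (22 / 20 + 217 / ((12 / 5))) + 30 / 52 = 256303 / 780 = 328.59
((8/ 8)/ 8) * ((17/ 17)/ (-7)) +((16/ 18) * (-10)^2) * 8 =358391/ 504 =711.09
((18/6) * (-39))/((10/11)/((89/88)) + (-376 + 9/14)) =48594/155525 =0.31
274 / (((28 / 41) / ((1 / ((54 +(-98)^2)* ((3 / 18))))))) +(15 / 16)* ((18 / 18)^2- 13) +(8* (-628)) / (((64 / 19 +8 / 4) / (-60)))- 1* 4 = 129033485943 / 2298604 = 56135.59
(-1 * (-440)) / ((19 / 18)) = 7920 / 19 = 416.84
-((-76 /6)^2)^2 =-2085136 /81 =-25742.42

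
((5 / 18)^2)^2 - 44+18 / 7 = -30438665 / 734832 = -41.42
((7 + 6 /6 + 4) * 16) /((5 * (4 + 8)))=16 /5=3.20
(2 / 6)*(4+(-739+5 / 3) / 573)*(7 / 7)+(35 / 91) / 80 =975269 / 1072656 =0.91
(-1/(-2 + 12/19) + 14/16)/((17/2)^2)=167/7514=0.02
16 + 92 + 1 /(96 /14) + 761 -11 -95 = 36631 /48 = 763.15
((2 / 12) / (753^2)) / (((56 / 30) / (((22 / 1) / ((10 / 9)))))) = 11 / 3528056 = 0.00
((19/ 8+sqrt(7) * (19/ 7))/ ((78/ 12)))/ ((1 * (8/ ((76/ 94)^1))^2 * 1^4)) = 0.02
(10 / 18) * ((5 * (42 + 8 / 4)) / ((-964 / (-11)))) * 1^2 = 1.39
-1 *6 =-6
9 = 9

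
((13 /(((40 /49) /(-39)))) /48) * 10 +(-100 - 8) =-237.39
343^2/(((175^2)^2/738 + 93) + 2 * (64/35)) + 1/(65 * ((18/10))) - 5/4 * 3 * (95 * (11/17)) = -60180547737094283/261184886816724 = -230.41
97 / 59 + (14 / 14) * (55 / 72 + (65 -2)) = 277853 / 4248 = 65.41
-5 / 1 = -5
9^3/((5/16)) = 11664/5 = 2332.80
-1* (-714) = 714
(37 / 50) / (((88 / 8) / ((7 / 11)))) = 259 / 6050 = 0.04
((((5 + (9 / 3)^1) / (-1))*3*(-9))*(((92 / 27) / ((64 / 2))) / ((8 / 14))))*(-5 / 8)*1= -805 / 32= -25.16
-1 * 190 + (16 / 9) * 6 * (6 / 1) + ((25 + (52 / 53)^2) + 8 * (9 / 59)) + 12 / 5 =-79896463 / 828655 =-96.42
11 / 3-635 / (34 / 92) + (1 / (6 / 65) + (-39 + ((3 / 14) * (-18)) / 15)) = -2074161 / 1190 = -1742.99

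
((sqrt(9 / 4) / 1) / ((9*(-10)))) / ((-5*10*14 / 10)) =1 / 4200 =0.00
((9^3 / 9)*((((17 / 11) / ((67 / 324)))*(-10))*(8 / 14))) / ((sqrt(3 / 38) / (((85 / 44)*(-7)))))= 126408600*sqrt(114) / 8107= 166482.61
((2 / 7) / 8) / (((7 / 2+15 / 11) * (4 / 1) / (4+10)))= 11 / 428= 0.03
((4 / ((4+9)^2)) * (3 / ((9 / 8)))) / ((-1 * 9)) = -32 / 4563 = -0.01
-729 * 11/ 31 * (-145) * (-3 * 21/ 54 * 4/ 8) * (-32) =21704760/ 31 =700153.55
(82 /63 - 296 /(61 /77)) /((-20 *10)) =1.86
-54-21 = -75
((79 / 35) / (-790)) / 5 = -0.00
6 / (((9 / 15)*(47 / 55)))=550 / 47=11.70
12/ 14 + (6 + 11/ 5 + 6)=527/ 35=15.06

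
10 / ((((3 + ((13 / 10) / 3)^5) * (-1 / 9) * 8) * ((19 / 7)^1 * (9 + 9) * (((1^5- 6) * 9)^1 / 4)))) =9450000 / 1392154567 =0.01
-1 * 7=-7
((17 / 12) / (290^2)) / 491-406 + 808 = 199197914417 / 495517200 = 402.00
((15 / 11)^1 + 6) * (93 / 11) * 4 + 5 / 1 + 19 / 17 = 524828 / 2057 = 255.14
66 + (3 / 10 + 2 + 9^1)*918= 10439.40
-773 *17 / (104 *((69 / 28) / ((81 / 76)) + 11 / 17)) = -42222033 / 988832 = -42.70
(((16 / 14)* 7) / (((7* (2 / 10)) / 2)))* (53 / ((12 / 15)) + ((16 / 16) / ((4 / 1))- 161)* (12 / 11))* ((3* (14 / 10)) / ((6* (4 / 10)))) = -24005 / 11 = -2182.27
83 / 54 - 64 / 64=29 / 54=0.54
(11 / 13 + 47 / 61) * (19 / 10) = 12179 / 3965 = 3.07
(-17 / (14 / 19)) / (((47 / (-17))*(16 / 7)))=5491 / 1504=3.65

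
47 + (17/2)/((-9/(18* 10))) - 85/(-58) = -7049/58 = -121.53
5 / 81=0.06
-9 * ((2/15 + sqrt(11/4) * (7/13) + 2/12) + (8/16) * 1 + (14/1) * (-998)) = 628704/5- 63 * sqrt(11)/26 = 125732.76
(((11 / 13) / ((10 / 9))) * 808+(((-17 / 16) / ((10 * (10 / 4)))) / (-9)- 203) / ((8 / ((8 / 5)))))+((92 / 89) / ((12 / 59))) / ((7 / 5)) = 84313647283 / 145782000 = 578.35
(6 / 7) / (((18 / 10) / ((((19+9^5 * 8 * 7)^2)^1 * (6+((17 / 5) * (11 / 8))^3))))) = 10814717147013747901 / 19200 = 563266518073632.70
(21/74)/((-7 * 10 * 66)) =-1/16280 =-0.00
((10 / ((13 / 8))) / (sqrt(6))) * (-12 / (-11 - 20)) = 160 * sqrt(6) / 403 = 0.97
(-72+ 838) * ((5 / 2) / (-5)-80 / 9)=-64727 / 9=-7191.89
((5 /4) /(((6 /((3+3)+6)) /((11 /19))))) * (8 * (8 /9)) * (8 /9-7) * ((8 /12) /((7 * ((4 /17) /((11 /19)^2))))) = -99558800 /11667159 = -8.53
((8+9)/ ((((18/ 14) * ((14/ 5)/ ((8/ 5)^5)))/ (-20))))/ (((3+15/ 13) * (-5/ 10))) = 14483456/ 30375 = 476.82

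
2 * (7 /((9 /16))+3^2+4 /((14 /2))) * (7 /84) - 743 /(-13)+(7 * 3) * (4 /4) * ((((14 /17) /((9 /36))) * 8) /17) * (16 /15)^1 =678453689 /7100730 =95.55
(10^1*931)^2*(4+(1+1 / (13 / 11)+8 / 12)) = 22015729400 / 39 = 564505882.05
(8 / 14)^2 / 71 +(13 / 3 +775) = 8133950 / 10437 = 779.34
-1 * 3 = -3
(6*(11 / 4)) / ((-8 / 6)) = -99 / 8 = -12.38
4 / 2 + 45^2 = 2027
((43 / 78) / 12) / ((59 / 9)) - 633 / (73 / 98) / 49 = -7765037 / 447928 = -17.34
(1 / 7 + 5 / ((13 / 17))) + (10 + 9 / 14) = 3153 / 182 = 17.32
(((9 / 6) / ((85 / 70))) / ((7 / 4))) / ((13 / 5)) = 60 / 221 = 0.27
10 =10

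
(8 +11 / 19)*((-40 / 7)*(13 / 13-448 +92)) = 2314600 / 133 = 17403.01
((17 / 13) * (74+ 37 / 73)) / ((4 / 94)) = 4345761 / 1898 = 2289.65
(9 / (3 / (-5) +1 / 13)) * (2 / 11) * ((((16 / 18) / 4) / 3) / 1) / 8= -65 / 2244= -0.03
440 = 440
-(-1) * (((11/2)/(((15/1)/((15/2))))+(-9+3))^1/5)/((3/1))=-0.22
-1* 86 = -86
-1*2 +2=0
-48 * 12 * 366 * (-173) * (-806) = -29395761408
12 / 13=0.92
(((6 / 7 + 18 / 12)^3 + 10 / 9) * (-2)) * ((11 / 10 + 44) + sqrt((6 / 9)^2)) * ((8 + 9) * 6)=-8189726693 / 61740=-132648.63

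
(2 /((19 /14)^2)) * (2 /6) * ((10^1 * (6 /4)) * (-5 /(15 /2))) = -3920 /1083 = -3.62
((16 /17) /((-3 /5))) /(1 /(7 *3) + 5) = -280 /901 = -0.31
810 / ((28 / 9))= 3645 / 14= 260.36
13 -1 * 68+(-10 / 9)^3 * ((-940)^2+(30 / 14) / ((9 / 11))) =-18556496995 / 15309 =-1212129.92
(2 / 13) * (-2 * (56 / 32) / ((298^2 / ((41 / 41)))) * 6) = -21 / 577226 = -0.00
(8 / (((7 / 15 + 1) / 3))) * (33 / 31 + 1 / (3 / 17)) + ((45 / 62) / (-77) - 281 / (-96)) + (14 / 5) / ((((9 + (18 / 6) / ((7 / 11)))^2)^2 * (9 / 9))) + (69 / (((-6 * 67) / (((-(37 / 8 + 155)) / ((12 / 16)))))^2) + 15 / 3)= 312629732946129101 / 2275238695403520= 137.41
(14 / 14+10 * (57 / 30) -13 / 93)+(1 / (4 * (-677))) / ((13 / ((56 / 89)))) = 1446733481 / 72845877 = 19.86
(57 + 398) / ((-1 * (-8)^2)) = -455 / 64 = -7.11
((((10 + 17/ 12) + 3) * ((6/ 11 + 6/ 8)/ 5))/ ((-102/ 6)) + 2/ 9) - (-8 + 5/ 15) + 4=1571137/ 134640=11.67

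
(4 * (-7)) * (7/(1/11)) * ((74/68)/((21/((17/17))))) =-5698/51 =-111.73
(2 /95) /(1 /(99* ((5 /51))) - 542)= -66 /1698847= -0.00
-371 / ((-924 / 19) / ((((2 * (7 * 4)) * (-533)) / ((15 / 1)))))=-7514234 / 495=-15180.27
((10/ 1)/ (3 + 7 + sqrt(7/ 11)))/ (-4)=-275/ 1093 + 5 * sqrt(77)/ 2186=-0.23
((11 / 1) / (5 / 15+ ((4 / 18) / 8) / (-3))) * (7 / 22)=54 / 5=10.80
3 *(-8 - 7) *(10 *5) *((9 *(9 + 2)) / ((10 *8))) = -22275 / 8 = -2784.38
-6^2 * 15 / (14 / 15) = -578.57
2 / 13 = 0.15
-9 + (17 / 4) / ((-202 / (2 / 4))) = -14561 / 1616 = -9.01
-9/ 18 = -1/ 2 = -0.50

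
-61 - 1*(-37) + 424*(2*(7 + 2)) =7608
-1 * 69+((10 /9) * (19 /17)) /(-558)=-2945498 /42687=-69.00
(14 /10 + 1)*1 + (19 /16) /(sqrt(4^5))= 6239 /2560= 2.44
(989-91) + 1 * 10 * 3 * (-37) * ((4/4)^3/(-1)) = 2008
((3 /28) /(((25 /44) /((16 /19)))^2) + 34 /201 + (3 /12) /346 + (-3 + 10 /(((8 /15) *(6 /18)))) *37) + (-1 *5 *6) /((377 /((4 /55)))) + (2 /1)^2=3597836714632364551 /1822012877685000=1974.65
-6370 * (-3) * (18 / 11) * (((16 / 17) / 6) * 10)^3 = 6522880000 / 54043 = 120697.96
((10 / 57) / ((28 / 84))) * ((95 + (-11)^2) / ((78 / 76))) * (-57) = -82080 / 13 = -6313.85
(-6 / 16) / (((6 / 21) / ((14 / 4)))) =-147 / 32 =-4.59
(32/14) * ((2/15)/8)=4/105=0.04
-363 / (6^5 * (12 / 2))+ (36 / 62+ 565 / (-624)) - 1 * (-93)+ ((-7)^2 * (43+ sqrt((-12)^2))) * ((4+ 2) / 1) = 101925552473 / 6267456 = 16262.67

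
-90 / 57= -30 / 19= -1.58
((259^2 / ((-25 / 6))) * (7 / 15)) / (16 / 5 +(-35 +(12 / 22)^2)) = 113635214 / 476475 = 238.49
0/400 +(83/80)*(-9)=-747/80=-9.34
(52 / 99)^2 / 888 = 338 / 1087911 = 0.00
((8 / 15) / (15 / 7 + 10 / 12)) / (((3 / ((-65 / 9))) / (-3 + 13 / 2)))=-5096 / 3375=-1.51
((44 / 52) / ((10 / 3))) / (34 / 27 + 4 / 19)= 16929 / 98020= 0.17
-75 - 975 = -1050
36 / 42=6 / 7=0.86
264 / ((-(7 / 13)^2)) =-910.53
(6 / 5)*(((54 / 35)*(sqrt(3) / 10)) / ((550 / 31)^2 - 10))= 25947*sqrt(3) / 42713125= 0.00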